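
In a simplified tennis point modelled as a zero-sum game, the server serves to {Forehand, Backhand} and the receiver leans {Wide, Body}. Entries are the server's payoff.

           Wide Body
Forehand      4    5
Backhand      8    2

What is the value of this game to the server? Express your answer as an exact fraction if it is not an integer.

Row minima: Forehand → 4, Backhand → 2; maximin = 4.
Column maxima: Wide → 8, Body → 5; minimax = 5.
4 ≠ 5, so there is no saddle point; optimal play is mixed.
Let the server play Forehand with probability p. Expected payoff against Wide: 4p + 8(1−p) = −4p + 8; against Body: 5p + 2(1−p) = 3p + 2.
Setting these equal: −4p + 8 = 3p + 2 ⇒ −7p = -6 ⇒ p = 6/7, and the value is (-4)·(6/7) + 8 = 32/7.
For the receiver: with q = P(Wide), equating Forehand's and Backhand's payoffs gives −q + 5 = 6q + 2 ⇒ q = 3/7.

32/7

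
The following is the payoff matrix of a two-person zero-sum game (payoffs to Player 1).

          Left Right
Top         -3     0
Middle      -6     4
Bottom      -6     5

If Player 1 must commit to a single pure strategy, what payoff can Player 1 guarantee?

-3

Row minima: Top → -3, Middle → -6, Bottom → -6.
The best of these is -3.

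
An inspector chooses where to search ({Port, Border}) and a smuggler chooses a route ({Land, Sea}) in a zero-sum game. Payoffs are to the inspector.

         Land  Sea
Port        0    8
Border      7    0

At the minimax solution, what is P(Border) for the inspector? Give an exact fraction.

Row minima: Port → 0, Border → 0; maximin = 0.
Column maxima: Land → 7, Sea → 8; minimax = 7.
0 ≠ 7, so there is no saddle point; optimal play is mixed.
Let the inspector play Port with probability p. Expected payoff against Land: 0p + 7(1−p) = −7p + 7; against Sea: 8p + 0(1−p) = 8p.
Setting these equal: −7p + 7 = 8p ⇒ −15p = -7 ⇒ p = 7/15, and the value is (-7)·(7/15) + 7 = 56/15.
For the smuggler: with q = P(Land), equating Port's and Border's payoffs gives −8q + 8 = 7q ⇒ q = 8/15.

8/15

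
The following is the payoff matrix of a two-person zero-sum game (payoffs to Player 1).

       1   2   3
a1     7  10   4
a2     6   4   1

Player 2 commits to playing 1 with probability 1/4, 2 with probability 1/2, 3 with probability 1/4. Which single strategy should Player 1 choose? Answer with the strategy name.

Expected payoff of a1: (1/4)·7 + (1/2)·10 + (1/4)·4 = 31/4.
Expected payoff of a2: (1/4)·6 + (1/2)·4 + (1/4)·1 = 15/4.
The largest is 31/4, so Player 1's best response is a1.

a1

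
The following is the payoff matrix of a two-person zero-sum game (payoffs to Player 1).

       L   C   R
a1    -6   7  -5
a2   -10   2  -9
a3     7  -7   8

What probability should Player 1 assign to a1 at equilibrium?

14/27

Row minima: a1 → -6, a2 → -10, a3 → -7; maximin = -6.
Column maxima: L → 7, C → 7, R → 8; minimax = 7.
-6 ≠ 7, so there is no saddle point; optimal play is mixed.
a2 is strictly dominated by a1, so Player 1 never plays it.
R is strictly dominated by L (it gives Player 1 strictly more in every row), so Player 2 never plays it.
On the remaining 2×2 (a1, a3 vs L, C):
Let Player 1 play a1 with probability p. Expected payoff against L: (-6)p + 7(1−p) = −13p + 7; against C: 7p + (-7)(1−p) = 14p − 7.
Setting these equal: −13p + 7 = 14p − 7 ⇒ −27p = -14 ⇒ p = 14/27, and the value is (-13)·(14/27) + 7 = 7/27.
For Player 2: with q = P(L), equating a1's and a3's payoffs gives −13q + 7 = 14q − 7 ⇒ q = 14/27.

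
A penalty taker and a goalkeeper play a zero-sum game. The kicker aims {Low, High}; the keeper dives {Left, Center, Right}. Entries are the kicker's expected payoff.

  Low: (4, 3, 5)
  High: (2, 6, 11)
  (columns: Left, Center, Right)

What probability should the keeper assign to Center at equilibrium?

Row minima: Low → 3, High → 2; maximin = 3.
Column maxima: Left → 4, Center → 6, Right → 11; minimax = 4.
3 ≠ 4, so there is no saddle point; optimal play is mixed.
Right is strictly dominated by Left (it gives the kicker strictly more in every row), so the keeper never plays it.
On the remaining 2×2 (Low, High vs Left, Center):
Let the kicker play Low with probability p. Expected payoff against Left: 4p + 2(1−p) = 2p + 2; against Center: 3p + 6(1−p) = −3p + 6.
Setting these equal: 2p + 2 = −3p + 6 ⇒ 5p = 4 ⇒ p = 4/5, and the value is (2)·(4/5) + 2 = 18/5.
For the keeper: with q = P(Left), equating Low's and High's payoffs gives q + 3 = −4q + 6 ⇒ q = 3/5.

2/5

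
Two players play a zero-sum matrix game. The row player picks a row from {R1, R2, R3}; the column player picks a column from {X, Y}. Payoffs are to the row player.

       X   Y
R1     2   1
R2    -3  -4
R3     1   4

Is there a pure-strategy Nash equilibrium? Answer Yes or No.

No

Row minima: R1 → 1, R2 → -4, R3 → 1; maximin = 1.
Column maxima: X → 2, Y → 4; minimax = 2.
1 ≠ 2, so no pure-strategy equilibrium exists.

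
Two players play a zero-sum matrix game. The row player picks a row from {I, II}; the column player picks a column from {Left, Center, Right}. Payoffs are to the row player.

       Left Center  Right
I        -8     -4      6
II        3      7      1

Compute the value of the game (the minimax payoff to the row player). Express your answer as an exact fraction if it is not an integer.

13/8

Row minima: I → -8, II → 1; maximin = 1.
Column maxima: Left → 3, Center → 7, Right → 6; minimax = 3.
1 ≠ 3, so there is no saddle point; optimal play is mixed.
Center is strictly dominated by Left (it gives the row player strictly more in every row), so the column player never plays it.
On the remaining 2×2 (I, II vs Left, Right):
Let the row player play I with probability p. Expected payoff against Left: (-8)p + 3(1−p) = −11p + 3; against Right: 6p + 1(1−p) = 5p + 1.
Setting these equal: −11p + 3 = 5p + 1 ⇒ −16p = -2 ⇒ p = 1/8, and the value is (-11)·(1/8) + 3 = 13/8.
For the column player: with q = P(Left), equating I's and II's payoffs gives −14q + 6 = 2q + 1 ⇒ q = 5/16.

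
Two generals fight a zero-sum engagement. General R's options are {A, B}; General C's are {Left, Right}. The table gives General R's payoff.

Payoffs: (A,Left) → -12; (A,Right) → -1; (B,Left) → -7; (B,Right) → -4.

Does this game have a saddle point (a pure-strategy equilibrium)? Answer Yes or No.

Yes

Row minima: A → -12, B → -7; maximin = -7.
Column maxima: Left → -7, Right → -1; minimax = -7.
maximin = minimax = -7, so a saddle point exists.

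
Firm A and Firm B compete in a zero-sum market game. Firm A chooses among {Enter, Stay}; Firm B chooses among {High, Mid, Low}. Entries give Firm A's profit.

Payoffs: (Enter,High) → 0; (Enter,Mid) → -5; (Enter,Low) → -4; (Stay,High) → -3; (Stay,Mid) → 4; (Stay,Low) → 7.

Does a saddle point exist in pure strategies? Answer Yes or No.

Row minima: Enter → -5, Stay → -3; maximin = -3.
Column maxima: High → 0, Mid → 4, Low → 7; minimax = 0.
-3 ≠ 0, so no pure-strategy equilibrium exists.

No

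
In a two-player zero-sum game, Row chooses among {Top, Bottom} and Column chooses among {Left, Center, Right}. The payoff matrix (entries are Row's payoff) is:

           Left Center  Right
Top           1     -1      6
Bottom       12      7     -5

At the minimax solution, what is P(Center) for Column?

11/19

Row minima: Top → -1, Bottom → -5; maximin = -1.
Column maxima: Left → 12, Center → 7, Right → 6; minimax = 6.
-1 ≠ 6, so there is no saddle point; optimal play is mixed.
Left is strictly dominated by Center (it gives Row strictly more in every row), so Column never plays it.
On the remaining 2×2 (Top, Bottom vs Center, Right):
Let Row play Top with probability p. Expected payoff against Center: (-1)p + 7(1−p) = −8p + 7; against Right: 6p + (-5)(1−p) = 11p − 5.
Setting these equal: −8p + 7 = 11p − 5 ⇒ −19p = -12 ⇒ p = 12/19, and the value is (-8)·(12/19) + 7 = 37/19.
For Column: with q = P(Center), equating Top's and Bottom's payoffs gives −7q + 6 = 12q − 5 ⇒ q = 11/19.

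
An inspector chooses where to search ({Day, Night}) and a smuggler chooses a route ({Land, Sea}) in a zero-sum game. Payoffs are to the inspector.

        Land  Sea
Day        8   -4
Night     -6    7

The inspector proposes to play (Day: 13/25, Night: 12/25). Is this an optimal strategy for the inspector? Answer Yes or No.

Yes

Against Land this mix gives (13/25)·8 + (12/25)·(-6) = 32/25.
Against Sea this mix gives (13/25)·(-4) + (12/25)·7 = 32/25.
All of the smuggler's active replies (Land, Sea) yield 32/25, and no column does worse for the inspector. The mix makes the smuggler indifferent and guarantees 32/25, so it is optimal.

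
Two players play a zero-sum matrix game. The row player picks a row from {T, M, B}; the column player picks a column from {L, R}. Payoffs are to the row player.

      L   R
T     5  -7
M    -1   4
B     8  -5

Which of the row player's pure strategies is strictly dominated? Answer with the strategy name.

B gives a strictly higher payoff than T against every column: 8 > 5, -5 > -7.
So T is strictly dominated and the row player never plays it.

T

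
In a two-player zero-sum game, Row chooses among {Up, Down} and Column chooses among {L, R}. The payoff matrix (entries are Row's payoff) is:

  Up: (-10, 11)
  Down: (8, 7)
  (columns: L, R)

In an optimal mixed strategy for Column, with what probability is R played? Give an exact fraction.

Row minima: Up → -10, Down → 7; maximin = 7.
Column maxima: L → 8, R → 11; minimax = 8.
7 ≠ 8, so there is no saddle point; optimal play is mixed.
Let Row play Up with probability p. Expected payoff against L: (-10)p + 8(1−p) = −18p + 8; against R: 11p + 7(1−p) = 4p + 7.
Setting these equal: −18p + 8 = 4p + 7 ⇒ −22p = -1 ⇒ p = 1/22, and the value is (-18)·(1/22) + 8 = 79/11.
For Column: with q = P(L), equating Up's and Down's payoffs gives −21q + 11 = q + 7 ⇒ q = 2/11.

9/11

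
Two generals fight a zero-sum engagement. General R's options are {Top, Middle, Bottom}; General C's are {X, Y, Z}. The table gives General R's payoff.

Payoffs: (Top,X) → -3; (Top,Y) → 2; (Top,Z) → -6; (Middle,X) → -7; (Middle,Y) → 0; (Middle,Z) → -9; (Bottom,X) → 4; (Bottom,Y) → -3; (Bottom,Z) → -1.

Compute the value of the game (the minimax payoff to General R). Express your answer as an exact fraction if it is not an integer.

Row minima: Top → -6, Middle → -9, Bottom → -3; maximin = -3.
Column maxima: X → 4, Y → 2, Z → -1; minimax = -1.
-3 ≠ -1, so there is no saddle point; optimal play is mixed.
Middle is strictly dominated by Top, so General R never plays it.
X is strictly dominated by Z (it gives General R strictly more in every row), so General C never plays it.
On the remaining 2×2 (Top, Bottom vs Y, Z):
Let General R play Top with probability p. Expected payoff against Y: 2p + (-3)(1−p) = 5p − 3; against Z: (-6)p + (-1)(1−p) = −5p − 1.
Setting these equal: 5p − 3 = −5p − 1 ⇒ 10p = 2 ⇒ p = 1/5, and the value is (5)·(1/5) − 3 = -2.
For General C: with q = P(Y), equating Top's and Bottom's payoffs gives 8q − 6 = −2q − 1 ⇒ q = 1/2.

-2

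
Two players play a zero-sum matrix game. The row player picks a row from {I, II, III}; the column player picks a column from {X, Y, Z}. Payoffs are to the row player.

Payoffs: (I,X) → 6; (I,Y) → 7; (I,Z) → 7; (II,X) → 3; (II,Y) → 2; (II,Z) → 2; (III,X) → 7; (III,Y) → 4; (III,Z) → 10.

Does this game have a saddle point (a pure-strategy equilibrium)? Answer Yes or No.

Row minima: I → 6, II → 2, III → 4; maximin = 6.
Column maxima: X → 7, Y → 7, Z → 10; minimax = 7.
6 ≠ 7, so no pure-strategy equilibrium exists.

No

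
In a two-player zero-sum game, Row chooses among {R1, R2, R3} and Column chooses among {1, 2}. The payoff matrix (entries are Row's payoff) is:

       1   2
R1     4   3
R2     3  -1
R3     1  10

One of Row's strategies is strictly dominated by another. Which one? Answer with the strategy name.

R2

R1 gives a strictly higher payoff than R2 against every column: 4 > 3, 3 > -1.
So R2 is strictly dominated and Row never plays it.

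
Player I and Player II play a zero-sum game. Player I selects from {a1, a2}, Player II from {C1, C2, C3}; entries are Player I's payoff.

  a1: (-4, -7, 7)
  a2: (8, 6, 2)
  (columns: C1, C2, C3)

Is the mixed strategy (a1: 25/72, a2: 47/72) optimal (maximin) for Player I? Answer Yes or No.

Against C1 this mix gives (25/72)·(-4) + (47/72)·8 = 23/6.
Against C2 this mix gives (25/72)·(-7) + (47/72)·6 = 107/72.
Against C3 this mix gives (25/72)·7 + (47/72)·2 = 269/72.
Player II will play C2, holding Player I to 107/72. Shifting weight toward the row that does better against C2 would raise this floor (the equalizing mix achieves 28/9 against both C2 and C3), so the proposed strategy is not optimal.

No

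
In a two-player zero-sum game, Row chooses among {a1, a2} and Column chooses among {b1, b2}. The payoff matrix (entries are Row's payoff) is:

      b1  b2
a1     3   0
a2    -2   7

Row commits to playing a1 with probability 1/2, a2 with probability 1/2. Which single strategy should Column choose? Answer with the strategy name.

b1

If Column plays b1, Row's expected payoff is (1/2)·3 + (1/2)·(-2) = 1/2.
If Column plays b2, Row's expected payoff is (1/2)·0 + (1/2)·7 = 7/2.
Column minimizes Row's payoff; the smallest is 1/2, so the best response is b1.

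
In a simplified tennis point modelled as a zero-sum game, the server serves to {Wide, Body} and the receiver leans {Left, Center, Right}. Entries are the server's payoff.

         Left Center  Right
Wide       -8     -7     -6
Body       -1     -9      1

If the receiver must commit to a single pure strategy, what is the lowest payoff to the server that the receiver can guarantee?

Column maxima: Left → -1, Center → -7, Right → 1.
The smallest of these is -7.

-7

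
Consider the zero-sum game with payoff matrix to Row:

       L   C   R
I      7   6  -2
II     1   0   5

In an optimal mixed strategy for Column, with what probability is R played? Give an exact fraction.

6/13

Row minima: I → -2, II → 0; maximin = 0.
Column maxima: L → 7, C → 6, R → 5; minimax = 5.
0 ≠ 5, so there is no saddle point; optimal play is mixed.
L is strictly dominated by C (it gives Row strictly more in every row), so Column never plays it.
On the remaining 2×2 (I, II vs C, R):
Let Row play I with probability p. Expected payoff against C: 6p + 0(1−p) = 6p; against R: (-2)p + 5(1−p) = −7p + 5.
Setting these equal: 6p = −7p + 5 ⇒ 13p = 5 ⇒ p = 5/13, and the value is (6)·(5/13) = 30/13.
For Column: with q = P(C), equating I's and II's payoffs gives 8q − 2 = −5q + 5 ⇒ q = 7/13.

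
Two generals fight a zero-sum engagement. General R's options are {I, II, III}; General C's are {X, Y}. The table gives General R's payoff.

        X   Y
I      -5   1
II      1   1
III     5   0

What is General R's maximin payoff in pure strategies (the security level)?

Row minima: I → -5, II → 1, III → 0.
The best of these is 1.

1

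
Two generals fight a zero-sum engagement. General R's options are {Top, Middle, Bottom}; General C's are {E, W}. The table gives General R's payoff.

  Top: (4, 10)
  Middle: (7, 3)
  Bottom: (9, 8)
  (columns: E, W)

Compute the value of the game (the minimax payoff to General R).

Row minima: Top → 4, Middle → 3, Bottom → 8; maximin = 8.
Column maxima: E → 9, W → 10; minimax = 9.
8 ≠ 9, so there is no saddle point; optimal play is mixed.
Middle is strictly dominated by Bottom, so General R never plays it.
On the remaining 2×2 (Top, Bottom vs E, W):
Let General R play Top with probability p. Expected payoff against E: 4p + 9(1−p) = −5p + 9; against W: 10p + 8(1−p) = 2p + 8.
Setting these equal: −5p + 9 = 2p + 8 ⇒ −7p = -1 ⇒ p = 1/7, and the value is (-5)·(1/7) + 9 = 58/7.
For General C: with q = P(E), equating Top's and Bottom's payoffs gives −6q + 10 = q + 8 ⇒ q = 2/7.

58/7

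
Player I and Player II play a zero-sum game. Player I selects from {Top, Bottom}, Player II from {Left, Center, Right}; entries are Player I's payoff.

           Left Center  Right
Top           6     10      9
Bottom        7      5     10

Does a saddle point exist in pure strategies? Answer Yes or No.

No

Row minima: Top → 6, Bottom → 5; maximin = 6.
Column maxima: Left → 7, Center → 10, Right → 10; minimax = 7.
6 ≠ 7, so no pure-strategy equilibrium exists.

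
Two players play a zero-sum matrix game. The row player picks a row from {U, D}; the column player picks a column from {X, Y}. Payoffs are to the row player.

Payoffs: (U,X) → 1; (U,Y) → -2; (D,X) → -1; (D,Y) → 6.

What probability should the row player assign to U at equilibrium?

7/10

Row minima: U → -2, D → -1; maximin = -1.
Column maxima: X → 1, Y → 6; minimax = 1.
-1 ≠ 1, so there is no saddle point; optimal play is mixed.
Let the row player play U with probability p. Expected payoff against X: 1p + (-1)(1−p) = 2p − 1; against Y: (-2)p + 6(1−p) = −8p + 6.
Setting these equal: 2p − 1 = −8p + 6 ⇒ 10p = 7 ⇒ p = 7/10, and the value is (2)·(7/10) − 1 = 2/5.
For the column player: with q = P(X), equating U's and D's payoffs gives 3q − 2 = −7q + 6 ⇒ q = 4/5.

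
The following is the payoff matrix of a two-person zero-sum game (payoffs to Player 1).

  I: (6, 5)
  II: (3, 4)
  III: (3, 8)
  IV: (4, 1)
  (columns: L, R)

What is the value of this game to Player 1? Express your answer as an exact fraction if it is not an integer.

11/2

Row minima: I → 5, II → 3, III → 3, IV → 1; maximin = 5.
Column maxima: L → 6, R → 8; minimax = 6.
5 ≠ 6, so there is no saddle point; optimal play is mixed.
II is strictly dominated by I, so Player 1 never plays it.
IV is strictly dominated by I, so Player 1 never plays it.
On the remaining 2×2 (I, III vs L, R):
Let Player 1 play I with probability p. Expected payoff against L: 6p + 3(1−p) = 3p + 3; against R: 5p + 8(1−p) = −3p + 8.
Setting these equal: 3p + 3 = −3p + 8 ⇒ 6p = 5 ⇒ p = 5/6, and the value is (3)·(5/6) + 3 = 11/2.
For Player 2: with q = P(L), equating I's and III's payoffs gives q + 5 = −5q + 8 ⇒ q = 1/2.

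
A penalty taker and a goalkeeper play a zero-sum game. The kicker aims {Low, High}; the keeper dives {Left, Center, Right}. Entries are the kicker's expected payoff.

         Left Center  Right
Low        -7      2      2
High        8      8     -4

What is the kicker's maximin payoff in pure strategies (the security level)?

-4

Row minima: Low → -7, High → -4.
The best of these is -4.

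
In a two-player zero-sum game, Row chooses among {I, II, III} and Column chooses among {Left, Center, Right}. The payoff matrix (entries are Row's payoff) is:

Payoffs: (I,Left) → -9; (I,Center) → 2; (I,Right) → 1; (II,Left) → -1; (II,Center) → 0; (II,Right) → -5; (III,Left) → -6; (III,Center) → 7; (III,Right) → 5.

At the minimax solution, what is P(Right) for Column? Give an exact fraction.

Row minima: I → -9, II → -5, III → -6; maximin = -5.
Column maxima: Left → -1, Center → 7, Right → 5; minimax = -1.
-5 ≠ -1, so there is no saddle point; optimal play is mixed.
I is strictly dominated by III, so Row never plays it.
Center is strictly dominated by Left (it gives Row strictly more in every row), so Column never plays it.
On the remaining 2×2 (II, III vs Left, Right):
Let Row play II with probability p. Expected payoff against Left: (-1)p + (-6)(1−p) = 5p − 6; against Right: (-5)p + 5(1−p) = −10p + 5.
Setting these equal: 5p − 6 = −10p + 5 ⇒ 15p = 11 ⇒ p = 11/15, and the value is (5)·(11/15) − 6 = -7/3.
For Column: with q = P(Left), equating II's and III's payoffs gives 4q − 5 = −11q + 5 ⇒ q = 2/3.

1/3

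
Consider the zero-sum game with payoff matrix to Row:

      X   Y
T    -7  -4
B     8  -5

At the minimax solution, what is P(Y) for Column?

Row minima: T → -7, B → -5; maximin = -5.
Column maxima: X → 8, Y → -4; minimax = -4.
-5 ≠ -4, so there is no saddle point; optimal play is mixed.
Let Row play T with probability p. Expected payoff against X: (-7)p + 8(1−p) = −15p + 8; against Y: (-4)p + (-5)(1−p) = p − 5.
Setting these equal: −15p + 8 = p − 5 ⇒ −16p = -13 ⇒ p = 13/16, and the value is (-15)·(13/16) + 8 = -67/16.
For Column: with q = P(X), equating T's and B's payoffs gives −3q − 4 = 13q − 5 ⇒ q = 1/16.

15/16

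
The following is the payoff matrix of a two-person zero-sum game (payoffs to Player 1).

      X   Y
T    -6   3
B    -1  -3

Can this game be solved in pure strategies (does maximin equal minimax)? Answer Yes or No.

No

Row minima: T → -6, B → -3; maximin = -3.
Column maxima: X → -1, Y → 3; minimax = -1.
-3 ≠ -1, so no pure-strategy equilibrium exists.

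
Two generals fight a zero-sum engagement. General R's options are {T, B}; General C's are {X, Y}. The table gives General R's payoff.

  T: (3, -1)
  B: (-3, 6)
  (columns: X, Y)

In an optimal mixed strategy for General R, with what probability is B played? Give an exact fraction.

Row minima: T → -1, B → -3; maximin = -1.
Column maxima: X → 3, Y → 6; minimax = 3.
-1 ≠ 3, so there is no saddle point; optimal play is mixed.
Let General R play T with probability p. Expected payoff against X: 3p + (-3)(1−p) = 6p − 3; against Y: (-1)p + 6(1−p) = −7p + 6.
Setting these equal: 6p − 3 = −7p + 6 ⇒ 13p = 9 ⇒ p = 9/13, and the value is (6)·(9/13) − 3 = 15/13.
For General C: with q = P(X), equating T's and B's payoffs gives 4q − 1 = −9q + 6 ⇒ q = 7/13.

4/13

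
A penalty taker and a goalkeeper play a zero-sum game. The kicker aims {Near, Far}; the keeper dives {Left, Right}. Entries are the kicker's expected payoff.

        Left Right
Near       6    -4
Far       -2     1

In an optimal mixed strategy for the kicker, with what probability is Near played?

Row minima: Near → -4, Far → -2; maximin = -2.
Column maxima: Left → 6, Right → 1; minimax = 1.
-2 ≠ 1, so there is no saddle point; optimal play is mixed.
Let the kicker play Near with probability p. Expected payoff against Left: 6p + (-2)(1−p) = 8p − 2; against Right: (-4)p + 1(1−p) = −5p + 1.
Setting these equal: 8p − 2 = −5p + 1 ⇒ 13p = 3 ⇒ p = 3/13, and the value is (8)·(3/13) − 2 = -2/13.
For the keeper: with q = P(Left), equating Near's and Far's payoffs gives 10q − 4 = −3q + 1 ⇒ q = 5/13.

3/13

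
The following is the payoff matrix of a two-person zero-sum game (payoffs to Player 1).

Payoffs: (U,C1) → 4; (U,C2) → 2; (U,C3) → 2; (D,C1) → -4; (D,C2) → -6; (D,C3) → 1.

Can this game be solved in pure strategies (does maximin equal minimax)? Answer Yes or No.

Row minima: U → 2, D → -6; maximin = 2.
Column maxima: C1 → 4, C2 → 2, C3 → 2; minimax = 2.
maximin = minimax = 2, so a saddle point exists.

Yes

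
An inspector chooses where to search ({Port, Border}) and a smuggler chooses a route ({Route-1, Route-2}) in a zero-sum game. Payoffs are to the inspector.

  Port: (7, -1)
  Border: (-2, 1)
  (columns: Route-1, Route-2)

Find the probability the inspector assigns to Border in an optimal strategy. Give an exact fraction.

Row minima: Port → -1, Border → -2; maximin = -1.
Column maxima: Route-1 → 7, Route-2 → 1; minimax = 1.
-1 ≠ 1, so there is no saddle point; optimal play is mixed.
Let the inspector play Port with probability p. Expected payoff against Route-1: 7p + (-2)(1−p) = 9p − 2; against Route-2: (-1)p + 1(1−p) = −2p + 1.
Setting these equal: 9p − 2 = −2p + 1 ⇒ 11p = 3 ⇒ p = 3/11, and the value is (9)·(3/11) − 2 = 5/11.
For the smuggler: with q = P(Route-1), equating Port's and Border's payoffs gives 8q − 1 = −3q + 1 ⇒ q = 2/11.

8/11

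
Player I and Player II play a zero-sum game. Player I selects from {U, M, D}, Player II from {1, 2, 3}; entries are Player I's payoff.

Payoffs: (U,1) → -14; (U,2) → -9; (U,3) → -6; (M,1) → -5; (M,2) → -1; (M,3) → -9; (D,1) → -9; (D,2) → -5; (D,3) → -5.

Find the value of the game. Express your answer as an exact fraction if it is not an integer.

-7

Row minima: U → -14, M → -9, D → -9; maximin = -9.
Column maxima: 1 → -5, 2 → -1, 3 → -5; minimax = -5.
-9 ≠ -5, so there is no saddle point; optimal play is mixed.
U is strictly dominated by D, so Player I never plays it.
2 is strictly dominated by 1 (it gives Player I strictly more in every row), so Player II never plays it.
On the remaining 2×2 (M, D vs 1, 3):
Let Player I play M with probability p. Expected payoff against 1: (-5)p + (-9)(1−p) = 4p − 9; against 3: (-9)p + (-5)(1−p) = −4p − 5.
Setting these equal: 4p − 9 = −4p − 5 ⇒ 8p = 4 ⇒ p = 1/2, and the value is (4)·(1/2) − 9 = -7.
For Player II: with q = P(1), equating M's and D's payoffs gives 4q − 9 = −4q − 5 ⇒ q = 1/2.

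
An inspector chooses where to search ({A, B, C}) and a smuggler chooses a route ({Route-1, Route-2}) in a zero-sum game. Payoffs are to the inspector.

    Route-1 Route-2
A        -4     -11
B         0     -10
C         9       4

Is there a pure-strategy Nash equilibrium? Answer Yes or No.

Yes

Row minima: A → -11, B → -10, C → 4; maximin = 4.
Column maxima: Route-1 → 9, Route-2 → 4; minimax = 4.
maximin = minimax = 4, so a saddle point exists.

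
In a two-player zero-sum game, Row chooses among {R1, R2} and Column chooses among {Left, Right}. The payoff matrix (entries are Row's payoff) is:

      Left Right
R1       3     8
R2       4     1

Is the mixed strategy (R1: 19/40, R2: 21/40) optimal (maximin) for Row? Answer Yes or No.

Against Left this mix gives (19/40)·3 + (21/40)·4 = 141/40.
Against Right this mix gives (19/40)·8 + (21/40)·1 = 173/40.
Column will play Left, holding Row to 141/40. Shifting weight toward the row that does better against Left would raise this floor (the equalizing mix achieves 29/8 against both Left and Right), so the proposed strategy is not optimal.

No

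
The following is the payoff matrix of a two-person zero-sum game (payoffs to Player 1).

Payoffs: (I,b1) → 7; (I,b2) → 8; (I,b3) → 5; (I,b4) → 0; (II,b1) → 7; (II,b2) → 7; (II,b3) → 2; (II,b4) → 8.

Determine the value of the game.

40/11

Row minima: I → 0, II → 2; maximin = 2.
Column maxima: b1 → 7, b2 → 8, b3 → 5, b4 → 8; minimax = 5.
2 ≠ 5, so there is no saddle point; optimal play is mixed.
b1 is strictly dominated by b3 (it gives Player 1 strictly more in every row), so Player 2 never plays it.
b2 is strictly dominated by b3 (it gives Player 1 strictly more in every row), so Player 2 never plays it.
On the remaining 2×2 (I, II vs b3, b4):
Let Player 1 play I with probability p. Expected payoff against b3: 5p + 2(1−p) = 3p + 2; against b4: 0p + 8(1−p) = −8p + 8.
Setting these equal: 3p + 2 = −8p + 8 ⇒ 11p = 6 ⇒ p = 6/11, and the value is (3)·(6/11) + 2 = 40/11.
For Player 2: with q = P(b3), equating I's and II's payoffs gives 5q = −6q + 8 ⇒ q = 8/11.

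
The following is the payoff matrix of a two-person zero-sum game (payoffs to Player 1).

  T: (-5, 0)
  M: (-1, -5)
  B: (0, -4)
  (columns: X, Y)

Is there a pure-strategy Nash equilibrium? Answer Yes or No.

Row minima: T → -5, M → -5, B → -4; maximin = -4.
Column maxima: X → 0, Y → 0; minimax = 0.
-4 ≠ 0, so no pure-strategy equilibrium exists.

No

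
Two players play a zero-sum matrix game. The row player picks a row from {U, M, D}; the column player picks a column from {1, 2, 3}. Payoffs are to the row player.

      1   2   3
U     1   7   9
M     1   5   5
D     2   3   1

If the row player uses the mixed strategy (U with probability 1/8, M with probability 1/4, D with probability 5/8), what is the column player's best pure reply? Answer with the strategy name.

1

If the column player plays 1, the row player's expected payoff is (1/8)·1 + (1/4)·1 + (5/8)·2 = 13/8.
If the column player plays 2, the row player's expected payoff is (1/8)·7 + (1/4)·5 + (5/8)·3 = 4.
If the column player plays 3, the row player's expected payoff is (1/8)·9 + (1/4)·5 + (5/8)·1 = 3.
The column player minimizes the row player's payoff; the smallest is 13/8, so the best response is 1.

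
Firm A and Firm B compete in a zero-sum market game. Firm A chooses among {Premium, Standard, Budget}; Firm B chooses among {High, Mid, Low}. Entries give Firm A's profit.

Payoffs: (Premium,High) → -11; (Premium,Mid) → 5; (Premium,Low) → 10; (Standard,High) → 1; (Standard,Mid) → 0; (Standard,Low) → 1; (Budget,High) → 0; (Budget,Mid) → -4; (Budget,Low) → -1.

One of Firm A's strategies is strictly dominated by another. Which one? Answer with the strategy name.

Standard gives a strictly higher payoff than Budget against every column: 1 > 0, 0 > -4, 1 > -1.
So Budget is strictly dominated and Firm A never plays it.

Budget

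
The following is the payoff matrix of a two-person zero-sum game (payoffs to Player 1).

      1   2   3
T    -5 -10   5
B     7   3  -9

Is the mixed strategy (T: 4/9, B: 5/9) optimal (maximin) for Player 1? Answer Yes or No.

Against 1 this mix gives (4/9)·(-5) + (5/9)·7 = 5/3.
Against 2 this mix gives (4/9)·(-10) + (5/9)·3 = -25/9.
Against 3 this mix gives (4/9)·5 + (5/9)·(-9) = -25/9.
All of Player 2's active replies (2, 3) yield -25/9, and no column does worse for Player 1. The mix makes Player 2 indifferent and guarantees -25/9, so it is optimal.

Yes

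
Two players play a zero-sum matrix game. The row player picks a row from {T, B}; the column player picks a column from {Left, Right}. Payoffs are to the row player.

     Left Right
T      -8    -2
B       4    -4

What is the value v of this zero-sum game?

Row minima: T → -8, B → -4; maximin = -4.
Column maxima: Left → 4, Right → -2; minimax = -2.
-4 ≠ -2, so there is no saddle point; optimal play is mixed.
Let the row player play T with probability p. Expected payoff against Left: (-8)p + 4(1−p) = −12p + 4; against Right: (-2)p + (-4)(1−p) = 2p − 4.
Setting these equal: −12p + 4 = 2p − 4 ⇒ −14p = -8 ⇒ p = 4/7, and the value is (-12)·(4/7) + 4 = -20/7.
For the column player: with q = P(Left), equating T's and B's payoffs gives −6q − 2 = 8q − 4 ⇒ q = 1/7.

-20/7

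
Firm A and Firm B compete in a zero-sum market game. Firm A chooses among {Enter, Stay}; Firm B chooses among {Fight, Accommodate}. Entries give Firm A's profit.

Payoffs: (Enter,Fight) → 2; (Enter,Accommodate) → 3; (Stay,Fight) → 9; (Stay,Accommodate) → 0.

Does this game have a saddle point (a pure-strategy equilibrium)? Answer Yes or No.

No

Row minima: Enter → 2, Stay → 0; maximin = 2.
Column maxima: Fight → 9, Accommodate → 3; minimax = 3.
2 ≠ 3, so no pure-strategy equilibrium exists.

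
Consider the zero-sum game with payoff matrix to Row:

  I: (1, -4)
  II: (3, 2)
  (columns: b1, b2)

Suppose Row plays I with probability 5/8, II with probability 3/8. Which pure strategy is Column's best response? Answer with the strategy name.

If Column plays b1, Row's expected payoff is (5/8)·1 + (3/8)·3 = 7/4.
If Column plays b2, Row's expected payoff is (5/8)·(-4) + (3/8)·2 = -7/4.
Column minimizes Row's payoff; the smallest is -7/4, so the best response is b2.

b2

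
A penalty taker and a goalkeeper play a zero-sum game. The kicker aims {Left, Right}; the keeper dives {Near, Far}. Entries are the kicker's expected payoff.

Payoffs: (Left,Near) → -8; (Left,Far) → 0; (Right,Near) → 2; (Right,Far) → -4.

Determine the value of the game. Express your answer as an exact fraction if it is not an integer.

-16/7

Row minima: Left → -8, Right → -4; maximin = -4.
Column maxima: Near → 2, Far → 0; minimax = 0.
-4 ≠ 0, so there is no saddle point; optimal play is mixed.
Let the kicker play Left with probability p. Expected payoff against Near: (-8)p + 2(1−p) = −10p + 2; against Far: 0p + (-4)(1−p) = 4p − 4.
Setting these equal: −10p + 2 = 4p − 4 ⇒ −14p = -6 ⇒ p = 3/7, and the value is (-10)·(3/7) + 2 = -16/7.
For the keeper: with q = P(Near), equating Left's and Right's payoffs gives −8q = 6q − 4 ⇒ q = 2/7.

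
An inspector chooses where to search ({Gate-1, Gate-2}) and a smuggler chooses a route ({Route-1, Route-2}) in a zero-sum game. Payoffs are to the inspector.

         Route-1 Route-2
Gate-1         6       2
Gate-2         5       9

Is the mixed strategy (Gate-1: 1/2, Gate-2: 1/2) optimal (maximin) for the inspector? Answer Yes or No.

Against Route-1 this mix gives (1/2)·6 + (1/2)·5 = 11/2.
Against Route-2 this mix gives (1/2)·2 + (1/2)·9 = 11/2.
All of the smuggler's active replies (Route-1, Route-2) yield 11/2, and no column does worse for the inspector. The mix makes the smuggler indifferent and guarantees 11/2, so it is optimal.

Yes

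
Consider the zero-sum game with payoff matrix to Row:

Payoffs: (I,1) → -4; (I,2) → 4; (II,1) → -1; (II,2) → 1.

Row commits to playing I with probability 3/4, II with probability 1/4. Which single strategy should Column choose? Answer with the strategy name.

If Column plays 1, Row's expected payoff is (3/4)·(-4) + (1/4)·(-1) = -13/4.
If Column plays 2, Row's expected payoff is (3/4)·4 + (1/4)·1 = 13/4.
Column minimizes Row's payoff; the smallest is -13/4, so the best response is 1.

1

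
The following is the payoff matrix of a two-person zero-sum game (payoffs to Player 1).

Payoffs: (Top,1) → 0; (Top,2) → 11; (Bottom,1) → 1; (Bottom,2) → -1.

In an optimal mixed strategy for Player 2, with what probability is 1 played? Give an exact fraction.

Row minima: Top → 0, Bottom → -1; maximin = 0.
Column maxima: 1 → 1, 2 → 11; minimax = 1.
0 ≠ 1, so there is no saddle point; optimal play is mixed.
Let Player 1 play Top with probability p. Expected payoff against 1: 0p + 1(1−p) = −p + 1; against 2: 11p + (-1)(1−p) = 12p − 1.
Setting these equal: −p + 1 = 12p − 1 ⇒ −13p = -2 ⇒ p = 2/13, and the value is (-1)·(2/13) + 1 = 11/13.
For Player 2: with q = P(1), equating Top's and Bottom's payoffs gives −11q + 11 = 2q − 1 ⇒ q = 12/13.

12/13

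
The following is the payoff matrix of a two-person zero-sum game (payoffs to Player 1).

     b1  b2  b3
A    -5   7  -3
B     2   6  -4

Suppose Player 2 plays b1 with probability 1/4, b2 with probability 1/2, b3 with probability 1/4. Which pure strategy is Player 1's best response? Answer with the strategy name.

B

Expected payoff of A: (1/4)·(-5) + (1/2)·7 + (1/4)·(-3) = 3/2.
Expected payoff of B: (1/4)·2 + (1/2)·6 + (1/4)·(-4) = 5/2.
The largest is 5/2, so Player 1's best response is B.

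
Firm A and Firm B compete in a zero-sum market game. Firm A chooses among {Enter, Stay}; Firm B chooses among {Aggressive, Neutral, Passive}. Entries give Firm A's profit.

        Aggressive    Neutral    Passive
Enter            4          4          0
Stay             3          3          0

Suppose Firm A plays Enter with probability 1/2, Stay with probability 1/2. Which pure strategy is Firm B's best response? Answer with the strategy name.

If Firm B plays Aggressive, Firm A's expected payoff is (1/2)·4 + (1/2)·3 = 7/2.
If Firm B plays Neutral, Firm A's expected payoff is (1/2)·4 + (1/2)·3 = 7/2.
If Firm B plays Passive, Firm A's expected payoff is (1/2)·0 + (1/2)·0 = 0.
Firm B minimizes Firm A's payoff; the smallest is 0, so the best response is Passive.

Passive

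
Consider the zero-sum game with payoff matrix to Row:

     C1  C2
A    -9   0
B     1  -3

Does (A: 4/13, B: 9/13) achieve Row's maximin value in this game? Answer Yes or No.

Yes

Against C1 this mix gives (4/13)·(-9) + (9/13)·1 = -27/13.
Against C2 this mix gives (4/13)·0 + (9/13)·(-3) = -27/13.
All of Column's active replies (C1, C2) yield -27/13, and no column does worse for Row. The mix makes Column indifferent and guarantees -27/13, so it is optimal.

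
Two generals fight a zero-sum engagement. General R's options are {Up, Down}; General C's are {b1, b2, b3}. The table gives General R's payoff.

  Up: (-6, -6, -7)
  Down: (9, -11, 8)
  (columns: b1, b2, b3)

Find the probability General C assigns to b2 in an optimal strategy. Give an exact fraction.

3/4

Row minima: Up → -7, Down → -11; maximin = -7.
Column maxima: b1 → 9, b2 → -6, b3 → 8; minimax = -6.
-7 ≠ -6, so there is no saddle point; optimal play is mixed.
b1 is strictly dominated by b3 (it gives General R strictly more in every row), so General C never plays it.
On the remaining 2×2 (Up, Down vs b2, b3):
Let General R play Up with probability p. Expected payoff against b2: (-6)p + (-11)(1−p) = 5p − 11; against b3: (-7)p + 8(1−p) = −15p + 8.
Setting these equal: 5p − 11 = −15p + 8 ⇒ 20p = 19 ⇒ p = 19/20, and the value is (5)·(19/20) − 11 = -25/4.
For General C: with q = P(b2), equating Up's and Down's payoffs gives q − 7 = −19q + 8 ⇒ q = 3/4.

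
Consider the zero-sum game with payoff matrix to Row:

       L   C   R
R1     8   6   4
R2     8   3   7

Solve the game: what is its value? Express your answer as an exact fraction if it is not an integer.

Row minima: R1 → 4, R2 → 3; maximin = 4.
Column maxima: L → 8, C → 6, R → 7; minimax = 6.
4 ≠ 6, so there is no saddle point; optimal play is mixed.
L is strictly dominated by C (it gives Row strictly more in every row), so Column never plays it.
On the remaining 2×2 (R1, R2 vs C, R):
Let Row play R1 with probability p. Expected payoff against C: 6p + 3(1−p) = 3p + 3; against R: 4p + 7(1−p) = −3p + 7.
Setting these equal: 3p + 3 = −3p + 7 ⇒ 6p = 4 ⇒ p = 2/3, and the value is (3)·(2/3) + 3 = 5.
For Column: with q = P(C), equating R1's and R2's payoffs gives 2q + 4 = −4q + 7 ⇒ q = 1/2.

5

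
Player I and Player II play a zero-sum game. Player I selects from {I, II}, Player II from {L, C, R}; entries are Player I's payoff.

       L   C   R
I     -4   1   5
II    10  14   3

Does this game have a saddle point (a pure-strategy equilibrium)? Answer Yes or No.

Row minima: I → -4, II → 3; maximin = 3.
Column maxima: L → 10, C → 14, R → 5; minimax = 5.
3 ≠ 5, so no pure-strategy equilibrium exists.

No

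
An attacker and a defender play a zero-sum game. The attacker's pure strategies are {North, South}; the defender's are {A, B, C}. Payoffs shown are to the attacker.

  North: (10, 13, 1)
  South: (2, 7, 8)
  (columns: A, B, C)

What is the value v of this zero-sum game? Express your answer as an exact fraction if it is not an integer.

26/5

Row minima: North → 1, South → 2; maximin = 2.
Column maxima: A → 10, B → 13, C → 8; minimax = 8.
2 ≠ 8, so there is no saddle point; optimal play is mixed.
B is strictly dominated by A (it gives the attacker strictly more in every row), so the defender never plays it.
On the remaining 2×2 (North, South vs A, C):
Let the attacker play North with probability p. Expected payoff against A: 10p + 2(1−p) = 8p + 2; against C: 1p + 8(1−p) = −7p + 8.
Setting these equal: 8p + 2 = −7p + 8 ⇒ 15p = 6 ⇒ p = 2/5, and the value is (8)·(2/5) + 2 = 26/5.
For the defender: with q = P(A), equating North's and South's payoffs gives 9q + 1 = −6q + 8 ⇒ q = 7/15.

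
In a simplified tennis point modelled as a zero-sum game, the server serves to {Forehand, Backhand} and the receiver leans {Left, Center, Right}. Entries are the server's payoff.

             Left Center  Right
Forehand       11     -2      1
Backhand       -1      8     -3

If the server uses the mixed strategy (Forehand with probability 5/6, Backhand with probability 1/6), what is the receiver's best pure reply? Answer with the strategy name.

Center

If the receiver plays Left, the server's expected payoff is (5/6)·11 + (1/6)·(-1) = 9.
If the receiver plays Center, the server's expected payoff is (5/6)·(-2) + (1/6)·8 = -1/3.
If the receiver plays Right, the server's expected payoff is (5/6)·1 + (1/6)·(-3) = 1/3.
The receiver minimizes the server's payoff; the smallest is -1/3, so the best response is Center.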